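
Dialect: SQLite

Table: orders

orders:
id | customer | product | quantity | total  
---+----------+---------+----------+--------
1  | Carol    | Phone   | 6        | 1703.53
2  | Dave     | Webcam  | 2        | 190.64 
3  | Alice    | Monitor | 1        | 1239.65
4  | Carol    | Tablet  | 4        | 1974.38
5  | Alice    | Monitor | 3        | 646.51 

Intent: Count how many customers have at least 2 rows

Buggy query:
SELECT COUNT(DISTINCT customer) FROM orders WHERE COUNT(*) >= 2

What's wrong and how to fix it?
Bug: WHERE filters individual rows, not groups, so a group-level COUNT is invalid there

Fix: Use a subquery that GROUPs and filters with HAVING, then count its rows

Corrected query:
SELECT COUNT(*) FROM (SELECT customer FROM orders GROUP BY customer HAVING COUNT(*) >= 2)

Result:
COUNT(*)
--------
2       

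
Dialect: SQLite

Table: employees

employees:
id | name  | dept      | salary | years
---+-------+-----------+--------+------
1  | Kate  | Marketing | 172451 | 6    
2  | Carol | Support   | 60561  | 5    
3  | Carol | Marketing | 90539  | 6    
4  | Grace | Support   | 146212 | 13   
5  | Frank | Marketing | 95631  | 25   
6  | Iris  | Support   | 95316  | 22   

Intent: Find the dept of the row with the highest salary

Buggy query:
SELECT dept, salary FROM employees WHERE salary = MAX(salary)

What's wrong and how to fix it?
Bug: WHERE is evaluated per row; an aggregate over the whole table isn't defined there

Fix: Use a subquery: WHERE salary = (SELECT MAX(salary) FROM employees)

Corrected query:
SELECT dept, salary FROM employees WHERE salary = (SELECT MAX(salary) FROM employees)

Result:
dept      | salary
----------+-------
Marketing | 172451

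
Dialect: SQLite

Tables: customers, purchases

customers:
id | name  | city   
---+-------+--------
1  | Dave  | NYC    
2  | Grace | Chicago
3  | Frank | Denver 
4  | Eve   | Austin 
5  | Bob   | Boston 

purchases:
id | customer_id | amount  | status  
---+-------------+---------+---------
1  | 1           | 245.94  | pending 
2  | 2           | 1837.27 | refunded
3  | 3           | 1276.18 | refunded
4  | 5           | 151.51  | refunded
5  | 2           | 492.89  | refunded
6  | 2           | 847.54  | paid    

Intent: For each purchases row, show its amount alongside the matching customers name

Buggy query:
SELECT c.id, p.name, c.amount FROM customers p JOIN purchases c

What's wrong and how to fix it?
Bug: JOIN with no ON clause produces a cartesian product; every purchases row pairs with every customers row

Fix: Specify the join condition linking the foreign key to the parent id

Corrected query:
SELECT c.id, p.name, c.amount FROM customers p JOIN purchases c ON c.customer_id = p.id

Result:
id | name  | amount 
---+-------+--------
1  | Dave  | 245.94 
2  | Grace | 1837.27
3  | Frank | 1276.18
4  | Bob   | 151.51 
5  | Grace | 492.89 
6  | Grace | 847.54 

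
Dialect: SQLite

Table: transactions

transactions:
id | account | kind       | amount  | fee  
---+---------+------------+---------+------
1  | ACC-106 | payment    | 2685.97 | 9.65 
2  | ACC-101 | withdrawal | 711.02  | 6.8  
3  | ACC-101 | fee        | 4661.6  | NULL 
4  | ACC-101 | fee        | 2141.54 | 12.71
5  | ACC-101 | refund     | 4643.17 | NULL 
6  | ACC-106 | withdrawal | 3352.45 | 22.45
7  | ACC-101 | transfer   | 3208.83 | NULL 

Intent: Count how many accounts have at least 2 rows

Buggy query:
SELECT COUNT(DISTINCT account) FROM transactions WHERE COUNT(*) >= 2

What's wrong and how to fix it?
Bug: COUNT(*) cannot appear in WHERE; the per-group count doesn't exist yet

Fix: Group first with HAVING COUNT(*) >= 2, then COUNT the resulting groups

Corrected query:
SELECT COUNT(*) FROM (SELECT account FROM transactions GROUP BY account HAVING COUNT(*) >= 2)

Result:
COUNT(*)
--------
2       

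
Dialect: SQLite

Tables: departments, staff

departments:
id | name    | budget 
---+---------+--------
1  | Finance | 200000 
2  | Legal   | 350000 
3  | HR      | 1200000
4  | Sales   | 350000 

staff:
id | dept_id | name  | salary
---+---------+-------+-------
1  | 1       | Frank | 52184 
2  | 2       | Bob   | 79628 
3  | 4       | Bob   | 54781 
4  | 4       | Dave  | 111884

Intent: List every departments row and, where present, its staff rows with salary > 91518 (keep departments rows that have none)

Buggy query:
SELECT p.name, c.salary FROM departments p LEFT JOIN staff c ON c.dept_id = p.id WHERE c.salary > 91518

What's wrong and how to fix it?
Bug: Filtering c.salary in WHERE discards the NULL rows produced by LEFT JOIN, turning it into an inner join

Fix: Move the right-table condition into the ON clause so unmatched parents are kept

Corrected query:
SELECT p.name, c.salary FROM departments p LEFT JOIN staff c ON c.dept_id = p.id AND c.salary > 91518

Result:
name    | salary
--------+-------
Finance | NULL  
Legal   | NULL  
HR      | NULL  
Sales   | 111884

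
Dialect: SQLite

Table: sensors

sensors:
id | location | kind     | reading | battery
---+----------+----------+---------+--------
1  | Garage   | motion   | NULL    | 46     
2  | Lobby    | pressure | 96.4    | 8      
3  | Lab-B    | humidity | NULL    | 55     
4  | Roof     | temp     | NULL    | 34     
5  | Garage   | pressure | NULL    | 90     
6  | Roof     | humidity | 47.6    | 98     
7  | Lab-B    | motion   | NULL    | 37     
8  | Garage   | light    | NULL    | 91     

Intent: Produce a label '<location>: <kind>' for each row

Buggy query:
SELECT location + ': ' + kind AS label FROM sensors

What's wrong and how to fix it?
Bug: '+' is numeric addition; on text columns SQLite converts them to 0 instead of concatenating

Fix: Use the || operator for string concatenation

Corrected query:
SELECT location || ': ' || kind AS label FROM sensors

Result:
label           
----------------
Garage: motion  
Lobby: pressure 
Lab-B: humidity 
Roof: temp      
Garage: pressure
Roof: humidity  
Lab-B: motion   
Garage: light   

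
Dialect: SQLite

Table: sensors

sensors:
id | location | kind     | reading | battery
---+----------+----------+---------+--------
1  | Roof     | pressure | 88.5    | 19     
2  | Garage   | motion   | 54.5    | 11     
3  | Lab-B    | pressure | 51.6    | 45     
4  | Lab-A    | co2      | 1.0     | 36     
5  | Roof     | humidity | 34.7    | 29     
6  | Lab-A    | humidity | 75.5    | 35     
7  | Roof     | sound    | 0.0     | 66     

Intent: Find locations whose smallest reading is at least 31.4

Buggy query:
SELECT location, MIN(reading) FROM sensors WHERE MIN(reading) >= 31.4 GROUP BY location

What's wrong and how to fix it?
Bug: Aggregates like MIN are computed per group after WHERE runs

Fix: Use HAVING for the per-group MIN condition

Corrected query:
SELECT location, MIN(reading) FROM sensors GROUP BY location HAVING MIN(reading) >= 31.4

Result:
location | MIN(reading)
---------+-------------
Garage   | 54.5        
Lab-B    | 51.6        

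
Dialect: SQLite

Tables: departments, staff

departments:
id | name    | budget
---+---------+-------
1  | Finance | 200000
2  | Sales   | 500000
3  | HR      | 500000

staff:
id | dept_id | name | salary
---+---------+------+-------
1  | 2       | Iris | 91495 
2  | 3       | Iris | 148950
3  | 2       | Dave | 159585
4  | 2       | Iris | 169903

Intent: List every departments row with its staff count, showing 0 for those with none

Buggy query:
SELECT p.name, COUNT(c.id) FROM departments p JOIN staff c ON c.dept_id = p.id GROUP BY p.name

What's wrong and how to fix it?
Bug: INNER JOIN drops departments rows that have no matching staff rows

Fix: Use LEFT JOIN so parents without children still appear (COUNT(c.id) gives 0)

Corrected query:
SELECT p.name, COUNT(c.id) FROM departments p LEFT JOIN staff c ON c.dept_id = p.id GROUP BY p.name

Result:
name    | COUNT(c.id)
--------+------------
Finance | 0          
HR      | 1          
Sales   | 3          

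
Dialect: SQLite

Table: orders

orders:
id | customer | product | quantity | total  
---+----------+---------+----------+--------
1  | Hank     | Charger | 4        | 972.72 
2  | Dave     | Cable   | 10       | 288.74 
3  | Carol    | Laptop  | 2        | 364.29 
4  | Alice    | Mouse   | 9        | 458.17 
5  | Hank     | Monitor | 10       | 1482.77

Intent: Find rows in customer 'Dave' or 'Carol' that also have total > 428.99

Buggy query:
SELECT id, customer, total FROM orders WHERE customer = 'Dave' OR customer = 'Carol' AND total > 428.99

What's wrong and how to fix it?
Bug: AND binds tighter than OR, so this parses as customer = 'Dave' OR (customer = 'Carol' AND total > 428.99)

Fix: Group the OR with parentheses (or use IN), then AND the threshold

Corrected query:
SELECT id, customer, total FROM orders WHERE (customer = 'Dave' OR customer = 'Carol') AND total > 428.99

Result:
(no rows)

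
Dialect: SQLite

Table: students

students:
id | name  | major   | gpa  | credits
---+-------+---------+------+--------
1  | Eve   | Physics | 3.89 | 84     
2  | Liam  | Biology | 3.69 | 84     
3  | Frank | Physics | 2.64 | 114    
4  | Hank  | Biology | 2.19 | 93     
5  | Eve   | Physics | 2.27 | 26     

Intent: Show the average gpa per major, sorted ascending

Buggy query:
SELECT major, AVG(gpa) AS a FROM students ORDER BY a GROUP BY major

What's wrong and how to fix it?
Bug: GROUP BY must precede ORDER BY

Fix: Move ORDER BY to the end, after GROUP BY

Corrected query:
SELECT major, AVG(gpa) AS a FROM students GROUP BY major ORDER BY a

Result:
major   | a       
--------+---------
Physics | 2.933333
Biology | 2.94    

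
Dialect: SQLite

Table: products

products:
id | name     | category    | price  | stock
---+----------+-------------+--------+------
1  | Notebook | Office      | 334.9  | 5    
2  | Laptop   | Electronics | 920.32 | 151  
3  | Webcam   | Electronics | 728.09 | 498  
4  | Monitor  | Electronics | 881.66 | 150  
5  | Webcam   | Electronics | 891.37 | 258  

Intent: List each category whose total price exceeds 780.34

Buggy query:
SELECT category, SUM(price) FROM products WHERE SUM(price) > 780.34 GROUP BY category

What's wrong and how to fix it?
Bug: WHERE runs before GROUP BY, so aggregates aren't available there

Fix: Use HAVING (which filters groups after aggregation) instead of WHERE

Corrected query:
SELECT category, SUM(price) FROM products GROUP BY category HAVING SUM(price) > 780.34

Result:
category    | SUM(price)
------------+-----------
Electronics | 3421.44   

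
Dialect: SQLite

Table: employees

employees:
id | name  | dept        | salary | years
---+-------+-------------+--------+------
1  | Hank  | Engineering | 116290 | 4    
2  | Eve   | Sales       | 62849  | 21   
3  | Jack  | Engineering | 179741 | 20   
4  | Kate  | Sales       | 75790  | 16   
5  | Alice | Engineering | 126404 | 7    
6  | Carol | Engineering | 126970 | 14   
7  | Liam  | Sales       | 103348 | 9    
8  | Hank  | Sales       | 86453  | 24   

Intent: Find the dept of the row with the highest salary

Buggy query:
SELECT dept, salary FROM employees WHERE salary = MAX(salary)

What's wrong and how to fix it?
Bug: MAX(salary) is an aggregate and cannot be used directly in WHERE

Fix: Use a subquery: WHERE salary = (SELECT MAX(salary) FROM employees)

Corrected query:
SELECT dept, salary FROM employees WHERE salary = (SELECT MAX(salary) FROM employees)

Result:
dept        | salary
------------+-------
Engineering | 179741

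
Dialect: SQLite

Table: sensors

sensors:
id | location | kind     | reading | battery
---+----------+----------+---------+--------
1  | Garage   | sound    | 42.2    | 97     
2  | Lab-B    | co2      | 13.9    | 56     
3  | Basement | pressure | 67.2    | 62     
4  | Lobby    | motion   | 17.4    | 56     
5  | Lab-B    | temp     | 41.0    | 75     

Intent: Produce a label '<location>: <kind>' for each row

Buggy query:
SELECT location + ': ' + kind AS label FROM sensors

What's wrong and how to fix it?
Bug: SQLite uses || for string concatenation; + coerces text to numbers (yielding 0)

Fix: Replace + with || to concatenate text

Corrected query:
SELECT location || ': ' || kind AS label FROM sensors

Result:
label             
------------------
Garage: sound     
Lab-B: co2        
Basement: pressure
Lobby: motion     
Lab-B: temp       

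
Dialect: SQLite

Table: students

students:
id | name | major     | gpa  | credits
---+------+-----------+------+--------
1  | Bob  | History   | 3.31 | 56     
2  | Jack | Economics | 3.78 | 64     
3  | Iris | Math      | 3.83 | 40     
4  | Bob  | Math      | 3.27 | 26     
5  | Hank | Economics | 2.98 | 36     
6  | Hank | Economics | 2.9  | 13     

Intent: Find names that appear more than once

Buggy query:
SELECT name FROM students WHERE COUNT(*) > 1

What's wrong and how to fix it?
Bug: WHERE can't reference COUNT(*); aggregates are computed after WHERE

Fix: GROUP BY name, then filter groups with HAVING COUNT(*) > 1

Corrected query:
SELECT name FROM students GROUP BY name HAVING COUNT(*) > 1

Result:
name
----
Bob 
Hank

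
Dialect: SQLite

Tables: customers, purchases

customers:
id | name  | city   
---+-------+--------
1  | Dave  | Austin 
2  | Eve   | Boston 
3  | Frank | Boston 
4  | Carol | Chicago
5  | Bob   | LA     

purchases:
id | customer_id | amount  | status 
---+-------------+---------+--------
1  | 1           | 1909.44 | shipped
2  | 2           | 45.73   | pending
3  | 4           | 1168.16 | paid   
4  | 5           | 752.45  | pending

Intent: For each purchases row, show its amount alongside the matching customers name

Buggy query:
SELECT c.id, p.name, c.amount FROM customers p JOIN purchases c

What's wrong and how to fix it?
Bug: JOIN with no ON clause produces a cartesian product; every purchases row pairs with every customers row

Fix: Specify the join condition linking the foreign key to the parent id

Corrected query:
SELECT c.id, p.name, c.amount FROM customers p JOIN purchases c ON c.customer_id = p.id

Result:
id | name  | amount 
---+-------+--------
1  | Dave  | 1909.44
2  | Eve   | 45.73  
3  | Carol | 1168.16
4  | Bob   | 752.45 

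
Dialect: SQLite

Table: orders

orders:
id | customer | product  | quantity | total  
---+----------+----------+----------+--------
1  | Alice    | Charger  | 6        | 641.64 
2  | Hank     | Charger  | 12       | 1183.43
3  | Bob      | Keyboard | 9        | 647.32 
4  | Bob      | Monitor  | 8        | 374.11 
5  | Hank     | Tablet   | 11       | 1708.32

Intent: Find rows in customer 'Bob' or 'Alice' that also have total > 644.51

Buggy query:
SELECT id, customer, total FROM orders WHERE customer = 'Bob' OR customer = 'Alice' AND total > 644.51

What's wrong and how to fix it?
Bug: Without parentheses, AND is evaluated before OR, so the total filter only applies to the 'Alice' branch

Fix: Add parentheses around the OR so the AND applies to both alternatives

Corrected query:
SELECT id, customer, total FROM orders WHERE (customer = 'Bob' OR customer = 'Alice') AND total > 644.51

Result:
id | customer | total 
---+----------+-------
3  | Bob      | 647.32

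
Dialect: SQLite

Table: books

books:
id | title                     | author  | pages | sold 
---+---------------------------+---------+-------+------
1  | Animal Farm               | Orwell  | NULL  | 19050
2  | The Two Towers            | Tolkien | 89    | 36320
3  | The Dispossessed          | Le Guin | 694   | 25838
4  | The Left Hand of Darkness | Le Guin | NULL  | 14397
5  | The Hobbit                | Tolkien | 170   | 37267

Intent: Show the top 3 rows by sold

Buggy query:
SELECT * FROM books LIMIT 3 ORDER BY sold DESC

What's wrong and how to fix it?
Bug: LIMIT must come after ORDER BY

Fix: Swap the clauses: ORDER BY first, then LIMIT

Corrected query:
SELECT * FROM books ORDER BY sold DESC LIMIT 3

Result:
id | title            | author  | pages | sold 
---+------------------+---------+-------+------
5  | The Hobbit       | Tolkien | 170   | 37267
2  | The Two Towers   | Tolkien | 89    | 36320
3  | The Dispossessed | Le Guin | 694   | 25838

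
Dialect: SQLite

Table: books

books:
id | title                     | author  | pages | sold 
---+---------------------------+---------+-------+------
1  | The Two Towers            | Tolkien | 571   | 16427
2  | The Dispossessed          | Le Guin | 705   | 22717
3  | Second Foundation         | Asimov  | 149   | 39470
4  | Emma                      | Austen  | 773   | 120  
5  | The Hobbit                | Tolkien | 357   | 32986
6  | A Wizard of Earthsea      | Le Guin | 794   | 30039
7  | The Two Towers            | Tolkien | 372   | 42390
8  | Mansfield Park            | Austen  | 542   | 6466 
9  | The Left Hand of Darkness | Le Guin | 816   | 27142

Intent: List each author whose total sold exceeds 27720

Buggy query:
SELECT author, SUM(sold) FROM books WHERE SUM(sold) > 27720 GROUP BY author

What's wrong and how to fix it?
Bug: SUM(sold) is an aggregate, but WHERE filters rows before aggregation

Fix: Use HAVING (which filters groups after aggregation) instead of WHERE

Corrected query:
SELECT author, SUM(sold) FROM books GROUP BY author HAVING SUM(sold) > 27720

Result:
author  | SUM(sold)
--------+----------
Asimov  | 39470    
Le Guin | 79898    
Tolkien | 91803    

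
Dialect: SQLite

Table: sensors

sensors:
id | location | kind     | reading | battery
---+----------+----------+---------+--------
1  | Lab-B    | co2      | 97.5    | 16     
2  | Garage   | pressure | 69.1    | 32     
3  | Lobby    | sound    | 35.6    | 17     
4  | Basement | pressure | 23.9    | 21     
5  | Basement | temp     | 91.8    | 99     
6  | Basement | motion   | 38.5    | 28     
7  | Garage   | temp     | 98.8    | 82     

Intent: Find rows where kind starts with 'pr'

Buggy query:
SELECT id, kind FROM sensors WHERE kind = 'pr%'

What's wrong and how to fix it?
Bug: '=' compares the literal string including the % character; pattern matching needs LIKE

Fix: Use LIKE for wildcard pattern matching

Corrected query:
SELECT id, kind FROM sensors WHERE kind LIKE 'pr%'

Result:
id | kind    
---+---------
2  | pressure
4  | pressure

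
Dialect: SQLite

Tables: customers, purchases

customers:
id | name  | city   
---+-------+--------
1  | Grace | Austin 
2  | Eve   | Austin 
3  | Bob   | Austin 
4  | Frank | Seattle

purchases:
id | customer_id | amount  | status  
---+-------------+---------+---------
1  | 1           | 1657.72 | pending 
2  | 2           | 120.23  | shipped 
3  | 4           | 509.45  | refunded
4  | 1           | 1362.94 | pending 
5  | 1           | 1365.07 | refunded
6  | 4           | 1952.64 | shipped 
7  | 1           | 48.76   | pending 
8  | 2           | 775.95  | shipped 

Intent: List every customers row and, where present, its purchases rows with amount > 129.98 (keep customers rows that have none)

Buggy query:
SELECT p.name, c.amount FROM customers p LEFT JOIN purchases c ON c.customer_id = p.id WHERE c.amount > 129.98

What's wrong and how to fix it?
Bug: Filtering c.amount in WHERE discards the NULL rows produced by LEFT JOIN, turning it into an inner join

Fix: Move the right-table condition into the ON clause so unmatched parents are kept

Corrected query:
SELECT p.name, c.amount FROM customers p LEFT JOIN purchases c ON c.customer_id = p.id AND c.amount > 129.98

Result:
name  | amount 
------+--------
Grace | 1362.94
Grace | 1365.07
Grace | 1657.72
Eve   | 775.95 
Bob   | NULL   
Frank | 509.45 
Frank | 1952.64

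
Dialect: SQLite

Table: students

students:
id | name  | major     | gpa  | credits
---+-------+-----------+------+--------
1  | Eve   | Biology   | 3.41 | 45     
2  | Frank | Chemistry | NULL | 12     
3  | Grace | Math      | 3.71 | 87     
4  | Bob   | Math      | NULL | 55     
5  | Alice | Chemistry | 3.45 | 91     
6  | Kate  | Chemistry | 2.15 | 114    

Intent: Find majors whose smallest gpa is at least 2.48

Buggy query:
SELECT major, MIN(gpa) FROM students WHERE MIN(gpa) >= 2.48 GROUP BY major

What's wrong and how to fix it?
Bug: MIN() in WHERE is a misuse of aggregate

Fix: Replace WHERE with HAVING after the GROUP BY

Corrected query:
SELECT major, MIN(gpa) FROM students GROUP BY major HAVING MIN(gpa) >= 2.48

Result:
major   | MIN(gpa)
--------+---------
Biology | 3.41    
Math    | 3.71    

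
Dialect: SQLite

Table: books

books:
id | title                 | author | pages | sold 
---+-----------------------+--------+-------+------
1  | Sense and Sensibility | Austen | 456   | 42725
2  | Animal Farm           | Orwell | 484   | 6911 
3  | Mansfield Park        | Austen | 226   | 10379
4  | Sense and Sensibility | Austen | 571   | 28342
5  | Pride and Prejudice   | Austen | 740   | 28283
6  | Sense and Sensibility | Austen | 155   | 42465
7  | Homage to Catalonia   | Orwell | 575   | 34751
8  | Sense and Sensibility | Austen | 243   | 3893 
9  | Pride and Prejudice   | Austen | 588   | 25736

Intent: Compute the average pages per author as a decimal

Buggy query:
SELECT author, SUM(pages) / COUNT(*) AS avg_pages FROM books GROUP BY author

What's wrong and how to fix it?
Bug: Both operands are integers, so '/' performs integer division and truncates

Fix: Multiply by 1.0 (or CAST to REAL) to force floating-point division

Corrected query:
SELECT author, SUM(pages) * 1.0 / COUNT(*) AS avg_pages FROM books GROUP BY author

Result:
author | avg_pages 
-------+-----------
Austen | 425.571429
Orwell | 529.5     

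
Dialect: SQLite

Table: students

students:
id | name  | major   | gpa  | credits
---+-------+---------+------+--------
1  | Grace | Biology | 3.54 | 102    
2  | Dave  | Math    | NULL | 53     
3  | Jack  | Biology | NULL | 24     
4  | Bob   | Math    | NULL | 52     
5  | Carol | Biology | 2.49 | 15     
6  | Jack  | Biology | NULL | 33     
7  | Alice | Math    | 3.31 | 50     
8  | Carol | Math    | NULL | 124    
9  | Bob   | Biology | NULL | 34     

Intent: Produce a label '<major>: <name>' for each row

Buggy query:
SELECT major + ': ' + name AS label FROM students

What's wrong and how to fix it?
Bug: '+' is numeric addition; on text columns SQLite converts them to 0 instead of concatenating

Fix: Replace + with || to concatenate text

Corrected query:
SELECT major || ': ' || name AS label FROM students

Result:
label         
--------------
Biology: Grace
Math: Dave    
Biology: Jack 
Math: Bob     
Biology: Carol
Biology: Jack 
Math: Alice   
Math: Carol   
Biology: Bob  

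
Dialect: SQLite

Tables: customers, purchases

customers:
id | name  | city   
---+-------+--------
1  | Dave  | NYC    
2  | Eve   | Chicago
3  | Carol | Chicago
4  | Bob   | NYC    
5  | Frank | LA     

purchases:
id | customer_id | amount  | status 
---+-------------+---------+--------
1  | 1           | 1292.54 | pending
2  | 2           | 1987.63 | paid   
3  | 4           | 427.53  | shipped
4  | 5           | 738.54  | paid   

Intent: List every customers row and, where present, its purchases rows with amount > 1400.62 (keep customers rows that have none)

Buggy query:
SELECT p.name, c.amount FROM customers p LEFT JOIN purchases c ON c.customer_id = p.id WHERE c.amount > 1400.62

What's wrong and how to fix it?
Bug: Filtering c.amount in WHERE discards the NULL rows produced by LEFT JOIN, turning it into an inner join

Fix: Move the right-table condition into the ON clause so unmatched parents are kept

Corrected query:
SELECT p.name, c.amount FROM customers p LEFT JOIN purchases c ON c.customer_id = p.id AND c.amount > 1400.62

Result:
name  | amount 
------+--------
Dave  | NULL   
Eve   | 1987.63
Carol | NULL   
Bob   | NULL   
Frank | NULL   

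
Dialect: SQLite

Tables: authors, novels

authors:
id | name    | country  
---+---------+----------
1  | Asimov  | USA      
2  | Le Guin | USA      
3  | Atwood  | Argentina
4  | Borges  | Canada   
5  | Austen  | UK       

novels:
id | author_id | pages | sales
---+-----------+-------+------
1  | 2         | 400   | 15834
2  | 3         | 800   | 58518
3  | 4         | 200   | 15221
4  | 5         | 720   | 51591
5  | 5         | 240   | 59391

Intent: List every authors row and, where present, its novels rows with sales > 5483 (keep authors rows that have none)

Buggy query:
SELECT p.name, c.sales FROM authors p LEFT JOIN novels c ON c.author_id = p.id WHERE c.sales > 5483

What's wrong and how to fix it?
Bug: Filtering c.sales in WHERE discards the NULL rows produced by LEFT JOIN, turning it into an inner join

Fix: Put 'c.sales > 5483' in the JOIN's ON clause instead of WHERE

Corrected query:
SELECT p.name, c.sales FROM authors p LEFT JOIN novels c ON c.author_id = p.id AND c.sales > 5483

Result:
name    | sales
--------+------
Asimov  | NULL 
Le Guin | 15834
Atwood  | 58518
Borges  | 15221
Austen  | 51591
Austen  | 59391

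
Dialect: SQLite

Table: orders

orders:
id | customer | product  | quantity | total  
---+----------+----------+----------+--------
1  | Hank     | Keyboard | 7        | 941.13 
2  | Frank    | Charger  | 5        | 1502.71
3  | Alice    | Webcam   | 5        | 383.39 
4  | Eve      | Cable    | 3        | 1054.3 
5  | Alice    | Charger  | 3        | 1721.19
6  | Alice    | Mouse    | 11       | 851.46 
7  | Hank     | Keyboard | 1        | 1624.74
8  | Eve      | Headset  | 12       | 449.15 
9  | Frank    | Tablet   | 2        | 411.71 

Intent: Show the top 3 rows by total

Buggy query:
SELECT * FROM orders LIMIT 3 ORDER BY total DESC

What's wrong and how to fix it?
Bug: ORDER BY cannot follow LIMIT; LIMIT is the final clause

Fix: Swap the clauses: ORDER BY first, then LIMIT

Corrected query:
SELECT * FROM orders ORDER BY total DESC LIMIT 3

Result:
id | customer | product  | quantity | total  
---+----------+----------+----------+--------
5  | Alice    | Charger  | 3        | 1721.19
7  | Hank     | Keyboard | 1        | 1624.74
2  | Frank    | Charger  | 5        | 1502.71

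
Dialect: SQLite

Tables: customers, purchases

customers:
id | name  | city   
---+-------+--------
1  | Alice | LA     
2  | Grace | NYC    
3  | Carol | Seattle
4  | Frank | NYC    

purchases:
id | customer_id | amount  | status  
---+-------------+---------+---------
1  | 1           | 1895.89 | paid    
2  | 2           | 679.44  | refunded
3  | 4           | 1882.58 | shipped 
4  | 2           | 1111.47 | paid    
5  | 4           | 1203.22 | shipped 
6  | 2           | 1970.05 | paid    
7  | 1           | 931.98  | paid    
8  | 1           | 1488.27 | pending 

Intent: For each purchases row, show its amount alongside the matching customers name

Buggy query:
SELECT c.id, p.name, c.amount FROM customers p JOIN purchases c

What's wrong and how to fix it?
Bug: Missing join condition: each purchases row is matched to all customers rows instead of just its own

Fix: Specify the join condition linking the foreign key to the parent id

Corrected query:
SELECT c.id, p.name, c.amount FROM customers p JOIN purchases c ON c.customer_id = p.id

Result:
id | name  | amount 
---+-------+--------
1  | Alice | 1895.89
2  | Grace | 679.44 
3  | Frank | 1882.58
4  | Grace | 1111.47
5  | Frank | 1203.22
6  | Grace | 1970.05
7  | Alice | 931.98 
8  | Alice | 1488.27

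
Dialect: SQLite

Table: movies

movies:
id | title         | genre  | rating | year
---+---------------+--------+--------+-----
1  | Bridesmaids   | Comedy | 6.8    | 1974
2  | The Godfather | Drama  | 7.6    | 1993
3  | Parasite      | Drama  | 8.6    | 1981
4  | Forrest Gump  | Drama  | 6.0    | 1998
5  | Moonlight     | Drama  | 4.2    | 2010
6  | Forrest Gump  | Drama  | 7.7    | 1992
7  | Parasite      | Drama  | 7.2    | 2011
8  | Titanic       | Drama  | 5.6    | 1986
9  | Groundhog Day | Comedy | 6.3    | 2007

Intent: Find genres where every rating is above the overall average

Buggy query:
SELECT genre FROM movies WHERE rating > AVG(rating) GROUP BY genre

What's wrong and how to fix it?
Bug: WHERE evaluates per row before aggregation, so AVG() is unavailable

Fix: Compute the overall average in a scalar subquery and compare each group's MIN against it in HAVING

Corrected query:
SELECT genre FROM movies GROUP BY genre HAVING MIN(rating) > (SELECT AVG(rating) FROM movies)

Result:
(no rows)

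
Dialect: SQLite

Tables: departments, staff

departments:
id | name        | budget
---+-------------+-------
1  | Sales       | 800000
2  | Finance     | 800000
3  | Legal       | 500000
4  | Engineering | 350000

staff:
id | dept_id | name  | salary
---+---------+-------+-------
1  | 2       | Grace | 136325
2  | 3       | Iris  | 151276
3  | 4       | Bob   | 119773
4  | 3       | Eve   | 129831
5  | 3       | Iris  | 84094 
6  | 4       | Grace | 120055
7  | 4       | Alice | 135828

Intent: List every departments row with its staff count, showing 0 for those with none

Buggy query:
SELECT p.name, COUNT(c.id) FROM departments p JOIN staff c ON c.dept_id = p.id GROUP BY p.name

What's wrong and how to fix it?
Bug: INNER JOIN drops departments rows that have no matching staff rows

Fix: Switch to LEFT JOIN to retain unmatched parent rows

Corrected query:
SELECT p.name, COUNT(c.id) FROM departments p LEFT JOIN staff c ON c.dept_id = p.id GROUP BY p.name

Result:
name        | COUNT(c.id)
------------+------------
Engineering | 3          
Finance     | 1          
Legal       | 3          
Sales       | 0          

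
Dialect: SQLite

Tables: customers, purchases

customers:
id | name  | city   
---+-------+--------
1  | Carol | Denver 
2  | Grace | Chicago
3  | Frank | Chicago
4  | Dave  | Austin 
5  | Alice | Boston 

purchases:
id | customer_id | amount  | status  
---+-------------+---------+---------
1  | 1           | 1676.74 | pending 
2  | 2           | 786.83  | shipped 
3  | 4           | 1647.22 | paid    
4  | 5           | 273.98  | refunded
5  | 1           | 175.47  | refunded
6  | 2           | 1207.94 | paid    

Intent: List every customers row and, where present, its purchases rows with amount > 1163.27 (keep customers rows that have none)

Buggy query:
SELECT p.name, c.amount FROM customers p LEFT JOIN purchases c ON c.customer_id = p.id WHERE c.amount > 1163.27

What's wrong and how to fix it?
Bug: A WHERE condition on the right-hand table after LEFT JOIN drops unmatched parents

Fix: Move the right-table condition into the ON clause so unmatched parents are kept

Corrected query:
SELECT p.name, c.amount FROM customers p LEFT JOIN purchases c ON c.customer_id = p.id AND c.amount > 1163.27

Result:
name  | amount 
------+--------
Carol | 1676.74
Grace | 1207.94
Frank | NULL   
Dave  | 1647.22
Alice | NULL   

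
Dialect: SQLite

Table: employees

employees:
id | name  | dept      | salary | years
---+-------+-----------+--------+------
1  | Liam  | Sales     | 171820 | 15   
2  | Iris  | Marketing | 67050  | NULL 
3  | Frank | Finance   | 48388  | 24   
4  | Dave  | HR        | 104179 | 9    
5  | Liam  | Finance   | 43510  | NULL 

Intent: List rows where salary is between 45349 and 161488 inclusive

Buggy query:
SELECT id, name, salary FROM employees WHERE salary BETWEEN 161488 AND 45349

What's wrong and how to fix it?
Bug: The bounds are reversed; BETWEEN a AND b requires a <= b to match anything

Fix: Swap the bounds so the smaller value comes first

Corrected query:
SELECT id, name, salary FROM employees WHERE salary BETWEEN 45349 AND 161488

Result:
id | name  | salary
---+-------+-------
2  | Iris  | 67050 
3  | Frank | 48388 
4  | Dave  | 104179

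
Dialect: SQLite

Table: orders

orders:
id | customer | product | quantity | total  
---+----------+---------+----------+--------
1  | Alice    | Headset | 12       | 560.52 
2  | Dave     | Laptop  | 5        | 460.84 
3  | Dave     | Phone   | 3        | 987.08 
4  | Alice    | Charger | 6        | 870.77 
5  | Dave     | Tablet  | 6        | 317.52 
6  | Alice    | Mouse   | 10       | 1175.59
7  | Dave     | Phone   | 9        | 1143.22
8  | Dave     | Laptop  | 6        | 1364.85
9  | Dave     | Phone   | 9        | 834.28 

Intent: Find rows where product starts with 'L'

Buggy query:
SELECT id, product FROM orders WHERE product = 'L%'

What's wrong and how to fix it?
Bug: Wildcards only work with LIKE; '=' treats '%' as a literal character

Fix: Use LIKE for wildcard pattern matching

Corrected query:
SELECT id, product FROM orders WHERE product LIKE 'L%'

Result:
id | product
---+--------
2  | Laptop 
8  | Laptop 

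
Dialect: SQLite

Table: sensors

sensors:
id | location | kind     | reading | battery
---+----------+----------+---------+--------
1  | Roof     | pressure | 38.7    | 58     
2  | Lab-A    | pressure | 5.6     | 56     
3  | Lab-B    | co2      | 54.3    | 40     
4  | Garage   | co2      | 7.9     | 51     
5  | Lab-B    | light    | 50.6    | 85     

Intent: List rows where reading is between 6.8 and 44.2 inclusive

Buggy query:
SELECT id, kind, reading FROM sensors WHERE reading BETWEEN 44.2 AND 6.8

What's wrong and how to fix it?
Bug: BETWEEN expects the lower bound first; with 44.2 AND 6.8 the range is empty

Fix: Write BETWEEN 6.8 AND 44.2

Corrected query:
SELECT id, kind, reading FROM sensors WHERE reading BETWEEN 6.8 AND 44.2

Result:
id | kind     | reading
---+----------+--------
1  | pressure | 38.7   
4  | co2      | 7.9    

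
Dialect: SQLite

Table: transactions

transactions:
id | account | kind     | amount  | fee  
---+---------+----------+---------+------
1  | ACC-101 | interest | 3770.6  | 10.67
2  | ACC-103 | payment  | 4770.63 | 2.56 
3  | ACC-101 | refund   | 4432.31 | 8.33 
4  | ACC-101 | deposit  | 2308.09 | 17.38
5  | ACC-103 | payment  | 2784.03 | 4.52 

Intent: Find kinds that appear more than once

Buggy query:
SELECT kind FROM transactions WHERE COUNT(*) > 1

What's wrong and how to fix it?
Bug: COUNT(*) is an aggregate and cannot be used in WHERE

Fix: GROUP BY kind, then filter groups with HAVING COUNT(*) > 1

Corrected query:
SELECT kind FROM transactions GROUP BY kind HAVING COUNT(*) > 1

Result:
kind   
-------
payment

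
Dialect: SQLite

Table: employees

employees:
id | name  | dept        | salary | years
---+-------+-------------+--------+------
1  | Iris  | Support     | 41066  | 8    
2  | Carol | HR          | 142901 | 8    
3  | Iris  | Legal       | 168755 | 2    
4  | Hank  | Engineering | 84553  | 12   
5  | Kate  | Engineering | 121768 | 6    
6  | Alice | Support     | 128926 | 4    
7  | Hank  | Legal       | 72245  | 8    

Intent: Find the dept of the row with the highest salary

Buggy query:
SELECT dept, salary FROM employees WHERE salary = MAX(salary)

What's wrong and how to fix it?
Bug: WHERE is evaluated per row; an aggregate over the whole table isn't defined there

Fix: Wrap MAX in a scalar subquery so WHERE compares against a single value

Corrected query:
SELECT dept, salary FROM employees WHERE salary = (SELECT MAX(salary) FROM employees)

Result:
dept  | salary
------+-------
Legal | 168755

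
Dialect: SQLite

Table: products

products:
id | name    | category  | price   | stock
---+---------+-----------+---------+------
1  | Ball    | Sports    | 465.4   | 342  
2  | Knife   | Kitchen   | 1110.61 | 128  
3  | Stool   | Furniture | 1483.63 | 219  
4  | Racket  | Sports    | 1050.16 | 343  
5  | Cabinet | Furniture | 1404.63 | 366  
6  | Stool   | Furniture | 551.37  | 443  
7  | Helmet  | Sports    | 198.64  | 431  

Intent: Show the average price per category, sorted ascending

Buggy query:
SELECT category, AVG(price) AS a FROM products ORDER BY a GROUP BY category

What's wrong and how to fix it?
Bug: GROUP BY must precede ORDER BY

Fix: Move ORDER BY to the end, after GROUP BY

Corrected query:
SELECT category, AVG(price) AS a FROM products GROUP BY category ORDER BY a

Result:
category  | a          
----------+------------
Sports    | 571.4      
Kitchen   | 1110.61    
Furniture | 1146.543333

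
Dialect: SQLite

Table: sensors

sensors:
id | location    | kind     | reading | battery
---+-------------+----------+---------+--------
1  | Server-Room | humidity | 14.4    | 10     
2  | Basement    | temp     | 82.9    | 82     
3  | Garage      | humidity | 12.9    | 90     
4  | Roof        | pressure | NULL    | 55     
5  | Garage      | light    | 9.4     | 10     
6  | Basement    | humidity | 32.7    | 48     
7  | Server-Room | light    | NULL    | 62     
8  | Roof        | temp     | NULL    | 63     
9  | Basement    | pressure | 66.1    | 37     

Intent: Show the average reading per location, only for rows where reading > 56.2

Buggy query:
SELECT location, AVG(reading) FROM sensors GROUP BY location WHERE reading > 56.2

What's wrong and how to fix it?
Bug: Row-level WHERE must come before GROUP BY in the clause order

Fix: Move the WHERE clause before GROUP BY

Corrected query:
SELECT location, AVG(reading) FROM sensors WHERE reading > 56.2 GROUP BY location

Result:
location | AVG(reading)
---------+-------------
Basement | 74.5        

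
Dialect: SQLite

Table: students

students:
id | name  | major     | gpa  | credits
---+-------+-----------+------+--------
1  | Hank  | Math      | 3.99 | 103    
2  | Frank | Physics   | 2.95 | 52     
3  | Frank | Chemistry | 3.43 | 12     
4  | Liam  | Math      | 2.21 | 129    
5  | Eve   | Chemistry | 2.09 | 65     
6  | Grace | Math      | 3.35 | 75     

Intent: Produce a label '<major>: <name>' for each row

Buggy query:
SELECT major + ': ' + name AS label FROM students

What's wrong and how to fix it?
Bug: SQLite uses || for string concatenation; + coerces text to numbers (yielding 0)

Fix: Use the || operator for string concatenation

Corrected query:
SELECT major || ': ' || name AS label FROM students

Result:
label           
----------------
Math: Hank      
Physics: Frank  
Chemistry: Frank
Math: Liam      
Chemistry: Eve  
Math: Grace     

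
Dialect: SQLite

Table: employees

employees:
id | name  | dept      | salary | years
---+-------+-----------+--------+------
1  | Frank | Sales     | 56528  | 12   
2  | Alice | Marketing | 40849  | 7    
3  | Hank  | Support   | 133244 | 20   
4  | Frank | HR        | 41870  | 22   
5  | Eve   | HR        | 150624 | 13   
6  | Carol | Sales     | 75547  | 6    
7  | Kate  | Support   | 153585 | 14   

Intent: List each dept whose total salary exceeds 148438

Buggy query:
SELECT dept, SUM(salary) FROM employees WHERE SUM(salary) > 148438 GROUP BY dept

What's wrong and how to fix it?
Bug: SUM(salary) is an aggregate, but WHERE filters rows before aggregation

Fix: Use HAVING (which filters groups after aggregation) instead of WHERE

Corrected query:
SELECT dept, SUM(salary) FROM employees GROUP BY dept HAVING SUM(salary) > 148438

Result:
dept    | SUM(salary)
--------+------------
HR      | 192494     
Support | 286829     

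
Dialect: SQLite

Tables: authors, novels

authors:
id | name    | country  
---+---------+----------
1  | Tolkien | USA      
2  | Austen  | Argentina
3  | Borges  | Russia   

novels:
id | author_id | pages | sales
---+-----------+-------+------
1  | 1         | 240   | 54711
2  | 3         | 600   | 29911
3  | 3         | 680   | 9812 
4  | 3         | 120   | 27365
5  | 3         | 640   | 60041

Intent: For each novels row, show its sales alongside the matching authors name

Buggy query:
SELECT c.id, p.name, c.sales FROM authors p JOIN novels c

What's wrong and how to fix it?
Bug: Missing join condition: each novels row is matched to all authors rows instead of just its own

Fix: Add ON c.author_id = p.id to the JOIN

Corrected query:
SELECT c.id, p.name, c.sales FROM authors p JOIN novels c ON c.author_id = p.id

Result:
id | name    | sales
---+---------+------
1  | Tolkien | 54711
2  | Borges  | 29911
3  | Borges  | 9812 
4  | Borges  | 27365
5  | Borges  | 60041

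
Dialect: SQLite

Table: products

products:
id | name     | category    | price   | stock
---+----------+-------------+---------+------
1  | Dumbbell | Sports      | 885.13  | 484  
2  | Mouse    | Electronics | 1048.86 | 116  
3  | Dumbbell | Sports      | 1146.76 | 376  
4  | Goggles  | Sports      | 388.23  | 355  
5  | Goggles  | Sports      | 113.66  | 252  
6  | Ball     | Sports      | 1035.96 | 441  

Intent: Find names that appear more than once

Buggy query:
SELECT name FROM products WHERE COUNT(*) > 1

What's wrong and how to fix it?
Bug: WHERE can't reference COUNT(*); aggregates are computed after WHERE

Fix: Group first, then use HAVING for the count condition

Corrected query:
SELECT name FROM products GROUP BY name HAVING COUNT(*) > 1

Result:
name    
--------
Dumbbell
Goggles 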